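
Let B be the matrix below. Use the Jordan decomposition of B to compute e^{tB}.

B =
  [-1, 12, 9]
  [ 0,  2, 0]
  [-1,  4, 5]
e^{tB} =
  [-3*t*exp(2*t) + exp(2*t), 12*t*exp(2*t), 9*t*exp(2*t)]
  [0, exp(2*t), 0]
  [-t*exp(2*t), 4*t*exp(2*t), 3*t*exp(2*t) + exp(2*t)]

Strategy: write B = P · J · P⁻¹ where J is a Jordan canonical form, so e^{tB} = P · e^{tJ} · P⁻¹, and e^{tJ} can be computed block-by-block.

B has Jordan form
J =
  [2, 1, 0]
  [0, 2, 0]
  [0, 0, 2]
(up to reordering of blocks).

Per-block formulas:
  For a 1×1 block at λ = 2: exp(t · [2]) = [e^(2t)].
  For a 2×2 Jordan block J_2(2): exp(t · J_2(2)) = e^(2t)·(I + t·N), where N is the 2×2 nilpotent shift.

After assembling e^{tJ} and conjugating by P, we get:

e^{tB} =
  [-3*t*exp(2*t) + exp(2*t), 12*t*exp(2*t), 9*t*exp(2*t)]
  [0, exp(2*t), 0]
  [-t*exp(2*t), 4*t*exp(2*t), 3*t*exp(2*t) + exp(2*t)]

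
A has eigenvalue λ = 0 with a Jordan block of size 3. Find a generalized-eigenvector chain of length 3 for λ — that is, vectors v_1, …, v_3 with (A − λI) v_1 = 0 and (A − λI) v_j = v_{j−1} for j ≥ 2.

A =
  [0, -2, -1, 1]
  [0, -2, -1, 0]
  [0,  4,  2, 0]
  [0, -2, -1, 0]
A Jordan chain for λ = 0 of length 3:
v_1 = (-2, 0, 0, 0)ᵀ
v_2 = (-2, -2, 4, -2)ᵀ
v_3 = (0, 1, 0, 0)ᵀ

Let N = A − (0)·I. We want v_3 with N^3 v_3 = 0 but N^2 v_3 ≠ 0; then v_{j-1} := N · v_j for j = 3, …, 2.

Pick v_3 = (0, 1, 0, 0)ᵀ.
Then v_2 = N · v_3 = (-2, -2, 4, -2)ᵀ.
Then v_1 = N · v_2 = (-2, 0, 0, 0)ᵀ.

Sanity check: (A − (0)·I) v_1 = (0, 0, 0, 0)ᵀ = 0. ✓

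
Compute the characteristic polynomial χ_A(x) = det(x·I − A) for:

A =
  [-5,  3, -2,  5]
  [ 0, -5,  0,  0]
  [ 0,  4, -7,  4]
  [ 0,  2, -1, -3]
x^4 + 20*x^3 + 150*x^2 + 500*x + 625

Expanding det(x·I − A) (e.g. by cofactor expansion or by noting that A is similar to its Jordan form J, which has the same characteristic polynomial as A) gives
  χ_A(x) = x^4 + 20*x^3 + 150*x^2 + 500*x + 625
which factors as (x + 5)^4. The eigenvalues (with algebraic multiplicities) are λ = -5 with multiplicity 4.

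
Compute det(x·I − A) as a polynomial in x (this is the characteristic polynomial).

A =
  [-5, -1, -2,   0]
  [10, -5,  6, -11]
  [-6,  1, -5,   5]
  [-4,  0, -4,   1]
x^4 + 14*x^3 + 72*x^2 + 162*x + 135

Expanding det(x·I − A) (e.g. by cofactor expansion or by noting that A is similar to its Jordan form J, which has the same characteristic polynomial as A) gives
  χ_A(x) = x^4 + 14*x^3 + 72*x^2 + 162*x + 135
which factors as (x + 3)^3*(x + 5). The eigenvalues (with algebraic multiplicities) are λ = -5 with multiplicity 1, λ = -3 with multiplicity 3.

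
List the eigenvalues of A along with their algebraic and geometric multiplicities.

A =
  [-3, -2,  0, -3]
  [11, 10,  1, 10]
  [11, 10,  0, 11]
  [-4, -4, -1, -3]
λ = 0: alg = 3, geom = 1; λ = 4: alg = 1, geom = 1

Step 1 — factor the characteristic polynomial to read off the algebraic multiplicities:
  χ_A(x) = x^3*(x - 4)

Step 2 — compute geometric multiplicities via the rank-nullity identity g(λ) = n − rank(A − λI):
  rank(A − (0)·I) = 3, so dim ker(A − (0)·I) = n − 3 = 1
  rank(A − (4)·I) = 3, so dim ker(A − (4)·I) = n − 3 = 1

Summary:
  λ = 0: algebraic multiplicity = 3, geometric multiplicity = 1
  λ = 4: algebraic multiplicity = 1, geometric multiplicity = 1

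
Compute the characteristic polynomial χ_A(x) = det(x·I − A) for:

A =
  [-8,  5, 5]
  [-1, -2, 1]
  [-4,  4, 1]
x^3 + 9*x^2 + 27*x + 27

Expanding det(x·I − A) (e.g. by cofactor expansion or by noting that A is similar to its Jordan form J, which has the same characteristic polynomial as A) gives
  χ_A(x) = x^3 + 9*x^2 + 27*x + 27
which factors as (x + 3)^3. The eigenvalues (with algebraic multiplicities) are λ = -3 with multiplicity 3.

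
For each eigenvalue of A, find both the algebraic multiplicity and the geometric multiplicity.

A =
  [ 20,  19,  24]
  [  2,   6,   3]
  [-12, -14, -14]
λ = 4: alg = 3, geom = 1

Step 1 — factor the characteristic polynomial to read off the algebraic multiplicities:
  χ_A(x) = (x - 4)^3

Step 2 — compute geometric multiplicities via the rank-nullity identity g(λ) = n − rank(A − λI):
  rank(A − (4)·I) = 2, so dim ker(A − (4)·I) = n − 2 = 1

Summary:
  λ = 4: algebraic multiplicity = 3, geometric multiplicity = 1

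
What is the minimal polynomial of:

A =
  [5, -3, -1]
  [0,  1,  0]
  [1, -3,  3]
x^3 - 9*x^2 + 24*x - 16

The characteristic polynomial is χ_A(x) = (x - 4)^2*(x - 1), so the eigenvalues are known. The minimal polynomial is
  m_A(x) = Π_λ (x − λ)^{k_λ}
where k_λ is the size of the *largest* Jordan block for λ (equivalently, the smallest k with (A − λI)^k v = 0 for every generalised eigenvector v of λ).

  λ = 1: largest Jordan block has size 1, contributing (x − 1)
  λ = 4: largest Jordan block has size 2, contributing (x − 4)^2

So m_A(x) = (x - 4)^2*(x - 1) = x^3 - 9*x^2 + 24*x - 16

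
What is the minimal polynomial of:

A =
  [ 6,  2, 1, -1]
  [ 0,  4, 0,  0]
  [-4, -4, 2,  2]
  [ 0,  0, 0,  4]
x^2 - 8*x + 16

The characteristic polynomial is χ_A(x) = (x - 4)^4, so the eigenvalues are known. The minimal polynomial is
  m_A(x) = Π_λ (x − λ)^{k_λ}
where k_λ is the size of the *largest* Jordan block for λ (equivalently, the smallest k with (A − λI)^k v = 0 for every generalised eigenvector v of λ).

  λ = 4: largest Jordan block has size 2, contributing (x − 4)^2

So m_A(x) = (x - 4)^2 = x^2 - 8*x + 16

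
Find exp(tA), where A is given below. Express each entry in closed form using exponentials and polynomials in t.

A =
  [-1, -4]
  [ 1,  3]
e^{tA} =
  [-2*t*exp(t) + exp(t), -4*t*exp(t)]
  [t*exp(t), 2*t*exp(t) + exp(t)]

Strategy: write A = P · J · P⁻¹ where J is a Jordan canonical form, so e^{tA} = P · e^{tJ} · P⁻¹, and e^{tJ} can be computed block-by-block.

A has Jordan form
J =
  [1, 1]
  [0, 1]
(up to reordering of blocks).

Per-block formulas:
  For a 2×2 Jordan block J_2(1): exp(t · J_2(1)) = e^(1t)·(I + t·N), where N is the 2×2 nilpotent shift.

After assembling e^{tJ} and conjugating by P, we get:

e^{tA} =
  [-2*t*exp(t) + exp(t), -4*t*exp(t)]
  [t*exp(t), 2*t*exp(t) + exp(t)]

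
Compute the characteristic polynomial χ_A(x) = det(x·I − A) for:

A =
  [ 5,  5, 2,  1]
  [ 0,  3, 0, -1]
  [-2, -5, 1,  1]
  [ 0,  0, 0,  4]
x^4 - 13*x^3 + 63*x^2 - 135*x + 108

Expanding det(x·I − A) (e.g. by cofactor expansion or by noting that A is similar to its Jordan form J, which has the same characteristic polynomial as A) gives
  χ_A(x) = x^4 - 13*x^3 + 63*x^2 - 135*x + 108
which factors as (x - 4)*(x - 3)^3. The eigenvalues (with algebraic multiplicities) are λ = 3 with multiplicity 3, λ = 4 with multiplicity 1.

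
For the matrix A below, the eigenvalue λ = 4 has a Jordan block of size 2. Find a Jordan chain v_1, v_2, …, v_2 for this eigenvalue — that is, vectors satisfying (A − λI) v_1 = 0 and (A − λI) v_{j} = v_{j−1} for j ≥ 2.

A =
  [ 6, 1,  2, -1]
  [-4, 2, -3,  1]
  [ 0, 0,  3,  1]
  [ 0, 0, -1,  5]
A Jordan chain for λ = 4 of length 2:
v_1 = (2, -4, 0, 0)ᵀ
v_2 = (1, 0, 0, 0)ᵀ

Let N = A − (4)·I. We want v_2 with N^2 v_2 = 0 but N^1 v_2 ≠ 0; then v_{j-1} := N · v_j for j = 2, …, 2.

Pick v_2 = (1, 0, 0, 0)ᵀ.
Then v_1 = N · v_2 = (2, -4, 0, 0)ᵀ.

Sanity check: (A − (4)·I) v_1 = (0, 0, 0, 0)ᵀ = 0. ✓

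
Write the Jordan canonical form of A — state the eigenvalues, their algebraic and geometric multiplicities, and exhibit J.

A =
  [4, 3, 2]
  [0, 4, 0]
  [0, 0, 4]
J_2(4) ⊕ J_1(4)

The characteristic polynomial is
  det(x·I − A) = x^3 - 12*x^2 + 48*x - 64 = (x - 4)^3

Eigenvalues and multiplicities (the geometric multiplicity of λ is n − rank(A − λI), which equals the number of Jordan blocks for λ):
  λ = 4: algebraic multiplicity = 3, geometric multiplicity = 2

Determining the block sizes for each eigenvalue:
  λ = 4: 2 blocks summing to 3 forces exactly one block of size 2 and the rest size 1 → block sizes [2, 1]

Assembling the blocks gives a Jordan form
J =
  [4, 1, 0]
  [0, 4, 0]
  [0, 0, 4]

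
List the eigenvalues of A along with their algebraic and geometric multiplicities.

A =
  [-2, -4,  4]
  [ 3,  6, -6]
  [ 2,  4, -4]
λ = 0: alg = 3, geom = 2

Step 1 — factor the characteristic polynomial to read off the algebraic multiplicities:
  χ_A(x) = x^3

Step 2 — compute geometric multiplicities via the rank-nullity identity g(λ) = n − rank(A − λI):
  rank(A − (0)·I) = 1, so dim ker(A − (0)·I) = n − 1 = 2

Summary:
  λ = 0: algebraic multiplicity = 3, geometric multiplicity = 2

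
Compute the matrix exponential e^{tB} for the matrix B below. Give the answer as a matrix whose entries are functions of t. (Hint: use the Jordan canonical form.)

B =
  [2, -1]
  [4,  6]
e^{tB} =
  [-2*t*exp(4*t) + exp(4*t), -t*exp(4*t)]
  [4*t*exp(4*t), 2*t*exp(4*t) + exp(4*t)]

Strategy: write B = P · J · P⁻¹ where J is a Jordan canonical form, so e^{tB} = P · e^{tJ} · P⁻¹, and e^{tJ} can be computed block-by-block.

B has Jordan form
J =
  [4, 1]
  [0, 4]
(up to reordering of blocks).

Per-block formulas:
  For a 2×2 Jordan block J_2(4): exp(t · J_2(4)) = e^(4t)·(I + t·N), where N is the 2×2 nilpotent shift.

After assembling e^{tJ} and conjugating by P, we get:

e^{tB} =
  [-2*t*exp(4*t) + exp(4*t), -t*exp(4*t)]
  [4*t*exp(4*t), 2*t*exp(4*t) + exp(4*t)]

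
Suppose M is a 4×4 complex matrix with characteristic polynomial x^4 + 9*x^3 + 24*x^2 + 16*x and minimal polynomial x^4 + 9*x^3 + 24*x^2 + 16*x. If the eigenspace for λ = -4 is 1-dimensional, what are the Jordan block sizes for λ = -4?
Block sizes for λ = -4: [2]

Step 1 — from the characteristic polynomial, algebraic multiplicity of λ = -4 is 2. From dim ker(M − (-4)·I) = 1, there are exactly 1 Jordan blocks for λ = -4.
Step 2 — from the minimal polynomial, the factor (x + 4)^2 tells us the largest block for λ = -4 has size 2.
Step 3 — with total size 2, 1 blocks, and largest block 2, the block sizes (in nonincreasing order) are [2].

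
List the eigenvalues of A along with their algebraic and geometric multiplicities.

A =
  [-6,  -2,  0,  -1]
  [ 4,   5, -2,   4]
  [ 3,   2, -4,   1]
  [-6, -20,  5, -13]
λ = -5: alg = 3, geom = 1; λ = -3: alg = 1, geom = 1

Step 1 — factor the characteristic polynomial to read off the algebraic multiplicities:
  χ_A(x) = (x + 3)*(x + 5)^3

Step 2 — compute geometric multiplicities via the rank-nullity identity g(λ) = n − rank(A − λI):
  rank(A − (-5)·I) = 3, so dim ker(A − (-5)·I) = n − 3 = 1
  rank(A − (-3)·I) = 3, so dim ker(A − (-3)·I) = n − 3 = 1

Summary:
  λ = -5: algebraic multiplicity = 3, geometric multiplicity = 1
  λ = -3: algebraic multiplicity = 1, geometric multiplicity = 1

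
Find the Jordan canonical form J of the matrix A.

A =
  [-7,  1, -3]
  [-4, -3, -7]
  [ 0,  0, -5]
J_3(-5)

The characteristic polynomial is
  det(x·I − A) = x^3 + 15*x^2 + 75*x + 125 = (x + 5)^3

Eigenvalues and multiplicities (the geometric multiplicity of λ is n − rank(A − λI), which equals the number of Jordan blocks for λ):
  λ = -5: algebraic multiplicity = 3, geometric multiplicity = 1

Determining the block sizes for each eigenvalue:
  λ = -5: one block (gm = 1), so the single block has size am = 3 → block sizes [3]

Assembling the blocks gives a Jordan form
J =
  [-5,  1,  0]
  [ 0, -5,  1]
  [ 0,  0, -5]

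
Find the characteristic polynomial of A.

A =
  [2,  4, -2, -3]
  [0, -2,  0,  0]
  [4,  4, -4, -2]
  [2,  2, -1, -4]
x^4 + 8*x^3 + 24*x^2 + 32*x + 16

Expanding det(x·I − A) (e.g. by cofactor expansion or by noting that A is similar to its Jordan form J, which has the same characteristic polynomial as A) gives
  χ_A(x) = x^4 + 8*x^3 + 24*x^2 + 32*x + 16
which factors as (x + 2)^4. The eigenvalues (with algebraic multiplicities) are λ = -2 with multiplicity 4.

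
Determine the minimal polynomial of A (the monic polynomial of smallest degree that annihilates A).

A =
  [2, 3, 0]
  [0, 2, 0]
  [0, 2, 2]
x^2 - 4*x + 4

The characteristic polynomial is χ_A(x) = (x - 2)^3, so the eigenvalues are known. The minimal polynomial is
  m_A(x) = Π_λ (x − λ)^{k_λ}
where k_λ is the size of the *largest* Jordan block for λ (equivalently, the smallest k with (A − λI)^k v = 0 for every generalised eigenvector v of λ).

  λ = 2: largest Jordan block has size 2, contributing (x − 2)^2

So m_A(x) = (x - 2)^2 = x^2 - 4*x + 4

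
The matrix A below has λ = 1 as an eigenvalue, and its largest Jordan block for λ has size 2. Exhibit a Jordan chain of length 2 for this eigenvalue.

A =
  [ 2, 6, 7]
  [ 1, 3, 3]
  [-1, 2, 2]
A Jordan chain for λ = 1 of length 2:
v_1 = (1, 1, -1)ᵀ
v_2 = (1, 0, 0)ᵀ

Let N = A − (1)·I. We want v_2 with N^2 v_2 = 0 but N^1 v_2 ≠ 0; then v_{j-1} := N · v_j for j = 2, …, 2.

Pick v_2 = (1, 0, 0)ᵀ.
Then v_1 = N · v_2 = (1, 1, -1)ᵀ.

Sanity check: (A − (1)·I) v_1 = (0, 0, 0)ᵀ = 0. ✓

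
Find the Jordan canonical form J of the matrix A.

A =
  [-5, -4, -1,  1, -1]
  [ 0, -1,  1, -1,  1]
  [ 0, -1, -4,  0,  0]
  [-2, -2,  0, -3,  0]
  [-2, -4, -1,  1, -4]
J_1(-5) ⊕ J_3(-3) ⊕ J_1(-3)

The characteristic polynomial is
  det(x·I − A) = x^5 + 17*x^4 + 114*x^3 + 378*x^2 + 621*x + 405 = (x + 3)^4*(x + 5)

Eigenvalues and multiplicities (the geometric multiplicity of λ is n − rank(A − λI), which equals the number of Jordan blocks for λ):
  λ = -5: algebraic multiplicity = 1, geometric multiplicity = 1
  λ = -3: algebraic multiplicity = 4, geometric multiplicity = 2

Determining the block sizes for each eigenvalue:
  λ = -5: one block (gm = 1), so the single block has size am = 1 → block sizes [1]
  λ = -3: with am = 4 and gm = 2, the partition is not yet determined (e.g. several partitions of 4 into 2 parts exist). Let N = A − (-3)·I. Computing rank(N^1) = 3, rank(N^2) = 2, rank(N^3) = 1; the number of blocks of size ≥ j is rank(N^{j−1}) − rank(N^j), giving [2, 1, 1]. So we have 1 block(s) of size 3, 1 block(s) of size 1 → block sizes [3, 1]

Assembling the blocks gives a Jordan form
J =
  [-5,  0,  0,  0,  0]
  [ 0, -3,  1,  0,  0]
  [ 0,  0, -3,  1,  0]
  [ 0,  0,  0, -3,  0]
  [ 0,  0,  0,  0, -3]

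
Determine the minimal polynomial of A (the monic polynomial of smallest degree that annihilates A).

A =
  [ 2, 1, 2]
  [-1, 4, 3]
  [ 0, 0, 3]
x^3 - 9*x^2 + 27*x - 27

The characteristic polynomial is χ_A(x) = (x - 3)^3, so the eigenvalues are known. The minimal polynomial is
  m_A(x) = Π_λ (x − λ)^{k_λ}
where k_λ is the size of the *largest* Jordan block for λ (equivalently, the smallest k with (A − λI)^k v = 0 for every generalised eigenvector v of λ).

  λ = 3: largest Jordan block has size 3, contributing (x − 3)^3

So m_A(x) = (x - 3)^3 = x^3 - 9*x^2 + 27*x - 27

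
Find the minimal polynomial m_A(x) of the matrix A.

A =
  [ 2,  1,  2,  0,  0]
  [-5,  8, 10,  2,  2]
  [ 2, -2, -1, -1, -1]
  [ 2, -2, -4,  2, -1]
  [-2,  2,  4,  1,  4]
x^2 - 6*x + 9

The characteristic polynomial is χ_A(x) = (x - 3)^5, so the eigenvalues are known. The minimal polynomial is
  m_A(x) = Π_λ (x − λ)^{k_λ}
where k_λ is the size of the *largest* Jordan block for λ (equivalently, the smallest k with (A − λI)^k v = 0 for every generalised eigenvector v of λ).

  λ = 3: largest Jordan block has size 2, contributing (x − 3)^2

So m_A(x) = (x - 3)^2 = x^2 - 6*x + 9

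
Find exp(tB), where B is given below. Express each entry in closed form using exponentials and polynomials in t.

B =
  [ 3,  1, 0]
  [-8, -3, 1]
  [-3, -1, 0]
e^{tB} =
  [t^2/2 + 3*t + 1, t, t^2/2]
  [-3*t^2/2 - 8*t, 1 - 3*t, -3*t^2/2 + t]
  [-t^2/2 - 3*t, -t, 1 - t^2/2]

Strategy: write B = P · J · P⁻¹ where J is a Jordan canonical form, so e^{tB} = P · e^{tJ} · P⁻¹, and e^{tJ} can be computed block-by-block.

B has Jordan form
J =
  [0, 1, 0]
  [0, 0, 1]
  [0, 0, 0]
(up to reordering of blocks).

Per-block formulas:
  For a 3×3 Jordan block J_3(0): exp(t · J_3(0)) = e^(0t)·(I + t·N + (t^2/2)·N^2), where N is the 3×3 nilpotent shift.

After assembling e^{tJ} and conjugating by P, we get:

e^{tB} =
  [t^2/2 + 3*t + 1, t, t^2/2]
  [-3*t^2/2 - 8*t, 1 - 3*t, -3*t^2/2 + t]
  [-t^2/2 - 3*t, -t, 1 - t^2/2]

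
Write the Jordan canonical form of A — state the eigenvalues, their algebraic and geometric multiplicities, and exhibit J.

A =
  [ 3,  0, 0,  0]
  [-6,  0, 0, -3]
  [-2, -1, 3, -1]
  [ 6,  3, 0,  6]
J_2(3) ⊕ J_1(3) ⊕ J_1(3)

The characteristic polynomial is
  det(x·I − A) = x^4 - 12*x^3 + 54*x^2 - 108*x + 81 = (x - 3)^4

Eigenvalues and multiplicities (the geometric multiplicity of λ is n − rank(A − λI), which equals the number of Jordan blocks for λ):
  λ = 3: algebraic multiplicity = 4, geometric multiplicity = 3

Determining the block sizes for each eigenvalue:
  λ = 3: 3 blocks summing to 4 forces exactly one block of size 2 and the rest size 1 → block sizes [2, 1, 1]

Assembling the blocks gives a Jordan form
J =
  [3, 1, 0, 0]
  [0, 3, 0, 0]
  [0, 0, 3, 0]
  [0, 0, 0, 3]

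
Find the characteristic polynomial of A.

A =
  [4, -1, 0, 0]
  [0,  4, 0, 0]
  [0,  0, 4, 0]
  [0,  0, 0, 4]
x^4 - 16*x^3 + 96*x^2 - 256*x + 256

Expanding det(x·I − A) (e.g. by cofactor expansion or by noting that A is similar to its Jordan form J, which has the same characteristic polynomial as A) gives
  χ_A(x) = x^4 - 16*x^3 + 96*x^2 - 256*x + 256
which factors as (x - 4)^4. The eigenvalues (with algebraic multiplicities) are λ = 4 with multiplicity 4.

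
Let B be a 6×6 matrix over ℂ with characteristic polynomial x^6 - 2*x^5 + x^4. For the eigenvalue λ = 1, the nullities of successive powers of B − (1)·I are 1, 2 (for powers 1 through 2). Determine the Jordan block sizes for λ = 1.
Block sizes for λ = 1: [2]

From the dimensions of kernels of powers, the number of Jordan blocks of size at least j is d_j − d_{j−1} where d_j = dim ker(N^j) (with d_0 = 0). Computing the differences gives [1, 1].
The number of blocks of size exactly k is (#blocks of size ≥ k) − (#blocks of size ≥ k + 1), so the partition is: 1 block(s) of size 2.
In nonincreasing order the block sizes are [2].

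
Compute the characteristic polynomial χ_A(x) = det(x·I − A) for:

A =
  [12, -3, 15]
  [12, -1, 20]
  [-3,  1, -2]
x^3 - 9*x^2 + 27*x - 27

Expanding det(x·I − A) (e.g. by cofactor expansion or by noting that A is similar to its Jordan form J, which has the same characteristic polynomial as A) gives
  χ_A(x) = x^3 - 9*x^2 + 27*x - 27
which factors as (x - 3)^3. The eigenvalues (with algebraic multiplicities) are λ = 3 with multiplicity 3.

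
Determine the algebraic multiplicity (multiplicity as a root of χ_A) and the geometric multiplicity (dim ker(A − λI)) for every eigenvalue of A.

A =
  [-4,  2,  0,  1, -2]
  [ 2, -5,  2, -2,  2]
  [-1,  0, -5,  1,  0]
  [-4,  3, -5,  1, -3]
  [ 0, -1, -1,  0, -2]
λ = -3: alg = 5, geom = 3

Step 1 — factor the characteristic polynomial to read off the algebraic multiplicities:
  χ_A(x) = (x + 3)^5

Step 2 — compute geometric multiplicities via the rank-nullity identity g(λ) = n − rank(A − λI):
  rank(A − (-3)·I) = 2, so dim ker(A − (-3)·I) = n − 2 = 3

Summary:
  λ = -3: algebraic multiplicity = 5, geometric multiplicity = 3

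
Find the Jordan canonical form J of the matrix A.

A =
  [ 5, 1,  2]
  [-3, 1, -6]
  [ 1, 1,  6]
J_2(4) ⊕ J_1(4)

The characteristic polynomial is
  det(x·I − A) = x^3 - 12*x^2 + 48*x - 64 = (x - 4)^3

Eigenvalues and multiplicities (the geometric multiplicity of λ is n − rank(A − λI), which equals the number of Jordan blocks for λ):
  λ = 4: algebraic multiplicity = 3, geometric multiplicity = 2

Determining the block sizes for each eigenvalue:
  λ = 4: 2 blocks summing to 3 forces exactly one block of size 2 and the rest size 1 → block sizes [2, 1]

Assembling the blocks gives a Jordan form
J =
  [4, 1, 0]
  [0, 4, 0]
  [0, 0, 4]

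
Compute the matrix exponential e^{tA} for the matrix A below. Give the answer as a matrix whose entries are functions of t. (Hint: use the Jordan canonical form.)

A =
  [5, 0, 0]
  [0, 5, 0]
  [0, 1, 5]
e^{tA} =
  [exp(5*t), 0, 0]
  [0, exp(5*t), 0]
  [0, t*exp(5*t), exp(5*t)]

Strategy: write A = P · J · P⁻¹ where J is a Jordan canonical form, so e^{tA} = P · e^{tJ} · P⁻¹, and e^{tJ} can be computed block-by-block.

A has Jordan form
J =
  [5, 1, 0]
  [0, 5, 0]
  [0, 0, 5]
(up to reordering of blocks).

Per-block formulas:
  For a 1×1 block at λ = 5: exp(t · [5]) = [e^(5t)].
  For a 2×2 Jordan block J_2(5): exp(t · J_2(5)) = e^(5t)·(I + t·N), where N is the 2×2 nilpotent shift.

After assembling e^{tJ} and conjugating by P, we get:

e^{tA} =
  [exp(5*t), 0, 0]
  [0, exp(5*t), 0]
  [0, t*exp(5*t), exp(5*t)]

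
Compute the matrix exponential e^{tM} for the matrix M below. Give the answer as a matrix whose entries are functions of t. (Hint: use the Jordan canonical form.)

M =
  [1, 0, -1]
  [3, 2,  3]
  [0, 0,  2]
e^{tM} =
  [exp(t), 0, -exp(2*t) + exp(t)]
  [3*exp(2*t) - 3*exp(t), exp(2*t), 3*exp(2*t) - 3*exp(t)]
  [0, 0, exp(2*t)]

Strategy: write M = P · J · P⁻¹ where J is a Jordan canonical form, so e^{tM} = P · e^{tJ} · P⁻¹, and e^{tJ} can be computed block-by-block.

M has Jordan form
J =
  [1, 0, 0]
  [0, 2, 0]
  [0, 0, 2]
(up to reordering of blocks).

Per-block formulas:
  For a 1×1 block at λ = 1: exp(t · [1]) = [e^(1t)].
  For a 1×1 block at λ = 2: exp(t · [2]) = [e^(2t)].

After assembling e^{tJ} and conjugating by P, we get:

e^{tM} =
  [exp(t), 0, -exp(2*t) + exp(t)]
  [3*exp(2*t) - 3*exp(t), exp(2*t), 3*exp(2*t) - 3*exp(t)]
  [0, 0, exp(2*t)]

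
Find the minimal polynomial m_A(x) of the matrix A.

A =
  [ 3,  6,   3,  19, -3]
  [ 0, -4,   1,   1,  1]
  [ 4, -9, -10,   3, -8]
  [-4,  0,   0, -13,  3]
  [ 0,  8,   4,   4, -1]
x^3 + 15*x^2 + 75*x + 125

The characteristic polynomial is χ_A(x) = (x + 5)^5, so the eigenvalues are known. The minimal polynomial is
  m_A(x) = Π_λ (x − λ)^{k_λ}
where k_λ is the size of the *largest* Jordan block for λ (equivalently, the smallest k with (A − λI)^k v = 0 for every generalised eigenvector v of λ).

  λ = -5: largest Jordan block has size 3, contributing (x + 5)^3

So m_A(x) = (x + 5)^3 = x^3 + 15*x^2 + 75*x + 125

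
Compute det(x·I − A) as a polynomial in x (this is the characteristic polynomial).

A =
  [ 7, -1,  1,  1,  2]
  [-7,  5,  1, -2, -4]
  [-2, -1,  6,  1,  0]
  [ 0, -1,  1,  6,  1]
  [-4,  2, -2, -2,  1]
x^5 - 25*x^4 + 250*x^3 - 1250*x^2 + 3125*x - 3125

Expanding det(x·I − A) (e.g. by cofactor expansion or by noting that A is similar to its Jordan form J, which has the same characteristic polynomial as A) gives
  χ_A(x) = x^5 - 25*x^4 + 250*x^3 - 1250*x^2 + 3125*x - 3125
which factors as (x - 5)^5. The eigenvalues (with algebraic multiplicities) are λ = 5 with multiplicity 5.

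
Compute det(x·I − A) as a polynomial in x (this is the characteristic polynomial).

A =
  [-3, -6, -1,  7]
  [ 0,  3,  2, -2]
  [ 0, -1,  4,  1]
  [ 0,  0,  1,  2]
x^4 - 6*x^3 + 54*x - 81

Expanding det(x·I − A) (e.g. by cofactor expansion or by noting that A is similar to its Jordan form J, which has the same characteristic polynomial as A) gives
  χ_A(x) = x^4 - 6*x^3 + 54*x - 81
which factors as (x - 3)^3*(x + 3). The eigenvalues (with algebraic multiplicities) are λ = -3 with multiplicity 1, λ = 3 with multiplicity 3.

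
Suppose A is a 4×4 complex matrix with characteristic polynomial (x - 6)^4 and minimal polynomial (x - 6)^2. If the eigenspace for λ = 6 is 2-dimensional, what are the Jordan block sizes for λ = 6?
Block sizes for λ = 6: [2, 2]

Step 1 — from the characteristic polynomial, algebraic multiplicity of λ = 6 is 4. From dim ker(A − (6)·I) = 2, there are exactly 2 Jordan blocks for λ = 6.
Step 2 — from the minimal polynomial, the factor (x − 6)^2 tells us the largest block for λ = 6 has size 2.
Step 3 — with total size 4, 2 blocks, and largest block 2, the block sizes (in nonincreasing order) are [2, 2].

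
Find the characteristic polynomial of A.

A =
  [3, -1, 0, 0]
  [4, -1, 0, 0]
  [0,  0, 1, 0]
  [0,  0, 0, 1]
x^4 - 4*x^3 + 6*x^2 - 4*x + 1

Expanding det(x·I − A) (e.g. by cofactor expansion or by noting that A is similar to its Jordan form J, which has the same characteristic polynomial as A) gives
  χ_A(x) = x^4 - 4*x^3 + 6*x^2 - 4*x + 1
which factors as (x - 1)^4. The eigenvalues (with algebraic multiplicities) are λ = 1 with multiplicity 4.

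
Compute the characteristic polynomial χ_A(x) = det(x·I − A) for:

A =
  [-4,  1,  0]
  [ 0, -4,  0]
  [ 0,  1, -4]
x^3 + 12*x^2 + 48*x + 64

Expanding det(x·I − A) (e.g. by cofactor expansion or by noting that A is similar to its Jordan form J, which has the same characteristic polynomial as A) gives
  χ_A(x) = x^3 + 12*x^2 + 48*x + 64
which factors as (x + 4)^3. The eigenvalues (with algebraic multiplicities) are λ = -4 with multiplicity 3.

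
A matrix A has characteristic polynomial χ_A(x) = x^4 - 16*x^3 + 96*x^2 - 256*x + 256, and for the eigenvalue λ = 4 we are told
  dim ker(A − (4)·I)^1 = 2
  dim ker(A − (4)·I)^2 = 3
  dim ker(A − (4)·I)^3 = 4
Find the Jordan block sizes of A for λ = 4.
Block sizes for λ = 4: [3, 1]

From the dimensions of kernels of powers, the number of Jordan blocks of size at least j is d_j − d_{j−1} where d_j = dim ker(N^j) (with d_0 = 0). Computing the differences gives [2, 1, 1].
The number of blocks of size exactly k is (#blocks of size ≥ k) − (#blocks of size ≥ k + 1), so the partition is: 1 block(s) of size 1, 1 block(s) of size 3.
In nonincreasing order the block sizes are [3, 1].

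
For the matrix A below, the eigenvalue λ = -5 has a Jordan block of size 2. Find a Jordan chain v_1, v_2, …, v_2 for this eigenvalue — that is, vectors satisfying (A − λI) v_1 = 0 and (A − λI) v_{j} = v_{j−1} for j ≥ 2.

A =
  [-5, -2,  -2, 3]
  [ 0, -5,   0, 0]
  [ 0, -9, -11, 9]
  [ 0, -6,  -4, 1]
A Jordan chain for λ = -5 of length 2:
v_1 = (-2, 0, -9, -6)ᵀ
v_2 = (0, 1, 0, 0)ᵀ

Let N = A − (-5)·I. We want v_2 with N^2 v_2 = 0 but N^1 v_2 ≠ 0; then v_{j-1} := N · v_j for j = 2, …, 2.

Pick v_2 = (0, 1, 0, 0)ᵀ.
Then v_1 = N · v_2 = (-2, 0, -9, -6)ᵀ.

Sanity check: (A − (-5)·I) v_1 = (0, 0, 0, 0)ᵀ = 0. ✓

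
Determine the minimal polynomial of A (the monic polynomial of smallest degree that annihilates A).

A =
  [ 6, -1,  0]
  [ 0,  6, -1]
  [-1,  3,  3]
x^3 - 15*x^2 + 75*x - 125

The characteristic polynomial is χ_A(x) = (x - 5)^3, so the eigenvalues are known. The minimal polynomial is
  m_A(x) = Π_λ (x − λ)^{k_λ}
where k_λ is the size of the *largest* Jordan block for λ (equivalently, the smallest k with (A − λI)^k v = 0 for every generalised eigenvector v of λ).

  λ = 5: largest Jordan block has size 3, contributing (x − 5)^3

So m_A(x) = (x - 5)^3 = x^3 - 15*x^2 + 75*x - 125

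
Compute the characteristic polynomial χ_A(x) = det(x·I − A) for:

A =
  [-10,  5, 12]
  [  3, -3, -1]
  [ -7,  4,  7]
x^3 + 6*x^2 + 12*x + 8

Expanding det(x·I − A) (e.g. by cofactor expansion or by noting that A is similar to its Jordan form J, which has the same characteristic polynomial as A) gives
  χ_A(x) = x^3 + 6*x^2 + 12*x + 8
which factors as (x + 2)^3. The eigenvalues (with algebraic multiplicities) are λ = -2 with multiplicity 3.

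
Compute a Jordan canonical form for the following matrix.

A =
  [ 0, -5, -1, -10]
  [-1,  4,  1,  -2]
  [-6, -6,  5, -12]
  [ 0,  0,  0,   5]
J_1(-1) ⊕ J_2(5) ⊕ J_1(5)

The characteristic polynomial is
  det(x·I − A) = x^4 - 14*x^3 + 60*x^2 - 50*x - 125 = (x - 5)^3*(x + 1)

Eigenvalues and multiplicities (the geometric multiplicity of λ is n − rank(A − λI), which equals the number of Jordan blocks for λ):
  λ = -1: algebraic multiplicity = 1, geometric multiplicity = 1
  λ = 5: algebraic multiplicity = 3, geometric multiplicity = 2

Determining the block sizes for each eigenvalue:
  λ = -1: one block (gm = 1), so the single block has size am = 1 → block sizes [1]
  λ = 5: 2 blocks summing to 3 forces exactly one block of size 2 and the rest size 1 → block sizes [2, 1]

Assembling the blocks gives a Jordan form
J =
  [-1, 0, 0, 0]
  [ 0, 5, 1, 0]
  [ 0, 0, 5, 0]
  [ 0, 0, 0, 5]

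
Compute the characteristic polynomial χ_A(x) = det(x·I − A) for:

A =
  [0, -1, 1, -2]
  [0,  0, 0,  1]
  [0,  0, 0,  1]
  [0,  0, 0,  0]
x^4

Expanding det(x·I − A) (e.g. by cofactor expansion or by noting that A is similar to its Jordan form J, which has the same characteristic polynomial as A) gives
  χ_A(x) = x^4
which factors as x^4. The eigenvalues (with algebraic multiplicities) are λ = 0 with multiplicity 4.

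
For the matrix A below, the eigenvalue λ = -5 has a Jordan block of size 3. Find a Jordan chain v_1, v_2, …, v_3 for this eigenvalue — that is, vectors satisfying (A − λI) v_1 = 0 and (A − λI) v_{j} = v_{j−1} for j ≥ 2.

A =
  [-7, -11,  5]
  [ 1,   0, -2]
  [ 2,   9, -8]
A Jordan chain for λ = -5 of length 3:
v_1 = (3, -1, -1)ᵀ
v_2 = (-2, 1, 2)ᵀ
v_3 = (1, 0, 0)ᵀ

Let N = A − (-5)·I. We want v_3 with N^3 v_3 = 0 but N^2 v_3 ≠ 0; then v_{j-1} := N · v_j for j = 3, …, 2.

Pick v_3 = (1, 0, 0)ᵀ.
Then v_2 = N · v_3 = (-2, 1, 2)ᵀ.
Then v_1 = N · v_2 = (3, -1, -1)ᵀ.

Sanity check: (A − (-5)·I) v_1 = (0, 0, 0)ᵀ = 0. ✓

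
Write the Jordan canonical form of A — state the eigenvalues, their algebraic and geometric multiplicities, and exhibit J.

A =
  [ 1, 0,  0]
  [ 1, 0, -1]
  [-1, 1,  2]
J_2(1) ⊕ J_1(1)

The characteristic polynomial is
  det(x·I − A) = x^3 - 3*x^2 + 3*x - 1 = (x - 1)^3

Eigenvalues and multiplicities (the geometric multiplicity of λ is n − rank(A − λI), which equals the number of Jordan blocks for λ):
  λ = 1: algebraic multiplicity = 3, geometric multiplicity = 2

Determining the block sizes for each eigenvalue:
  λ = 1: 2 blocks summing to 3 forces exactly one block of size 2 and the rest size 1 → block sizes [2, 1]

Assembling the blocks gives a Jordan form
J =
  [1, 1, 0]
  [0, 1, 0]
  [0, 0, 1]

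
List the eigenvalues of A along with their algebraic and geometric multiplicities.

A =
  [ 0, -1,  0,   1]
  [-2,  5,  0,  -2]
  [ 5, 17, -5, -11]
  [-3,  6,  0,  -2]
λ = -5: alg = 1, geom = 1; λ = 1: alg = 3, geom = 1

Step 1 — factor the characteristic polynomial to read off the algebraic multiplicities:
  χ_A(x) = (x - 1)^3*(x + 5)

Step 2 — compute geometric multiplicities via the rank-nullity identity g(λ) = n − rank(A − λI):
  rank(A − (-5)·I) = 3, so dim ker(A − (-5)·I) = n − 3 = 1
  rank(A − (1)·I) = 3, so dim ker(A − (1)·I) = n − 3 = 1

Summary:
  λ = -5: algebraic multiplicity = 1, geometric multiplicity = 1
  λ = 1: algebraic multiplicity = 3, geometric multiplicity = 1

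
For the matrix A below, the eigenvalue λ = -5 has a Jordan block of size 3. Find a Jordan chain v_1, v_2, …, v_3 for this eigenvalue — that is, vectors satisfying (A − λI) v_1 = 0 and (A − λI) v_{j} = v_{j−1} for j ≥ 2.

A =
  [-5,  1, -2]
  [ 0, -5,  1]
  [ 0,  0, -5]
A Jordan chain for λ = -5 of length 3:
v_1 = (1, 0, 0)ᵀ
v_2 = (-2, 1, 0)ᵀ
v_3 = (0, 0, 1)ᵀ

Let N = A − (-5)·I. We want v_3 with N^3 v_3 = 0 but N^2 v_3 ≠ 0; then v_{j-1} := N · v_j for j = 3, …, 2.

Pick v_3 = (0, 0, 1)ᵀ.
Then v_2 = N · v_3 = (-2, 1, 0)ᵀ.
Then v_1 = N · v_2 = (1, 0, 0)ᵀ.

Sanity check: (A − (-5)·I) v_1 = (0, 0, 0)ᵀ = 0. ✓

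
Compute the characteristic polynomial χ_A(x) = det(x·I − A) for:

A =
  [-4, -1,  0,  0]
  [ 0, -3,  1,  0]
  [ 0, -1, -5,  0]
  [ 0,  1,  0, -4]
x^4 + 16*x^3 + 96*x^2 + 256*x + 256

Expanding det(x·I − A) (e.g. by cofactor expansion or by noting that A is similar to its Jordan form J, which has the same characteristic polynomial as A) gives
  χ_A(x) = x^4 + 16*x^3 + 96*x^2 + 256*x + 256
which factors as (x + 4)^4. The eigenvalues (with algebraic multiplicities) are λ = -4 with multiplicity 4.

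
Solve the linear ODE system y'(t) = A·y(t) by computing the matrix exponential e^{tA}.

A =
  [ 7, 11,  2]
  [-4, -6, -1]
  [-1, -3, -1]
e^{tA} =
  [3*t^2/2 + 7*t + 1, 5*t^2/2 + 11*t, t^2/2 + 2*t]
  [-3*t^2/2 - 4*t, -5*t^2/2 - 6*t + 1, -t^2/2 - t]
  [3*t^2 - t, 5*t^2 - 3*t, t^2 - t + 1]

Strategy: write A = P · J · P⁻¹ where J is a Jordan canonical form, so e^{tA} = P · e^{tJ} · P⁻¹, and e^{tJ} can be computed block-by-block.

A has Jordan form
J =
  [0, 1, 0]
  [0, 0, 1]
  [0, 0, 0]
(up to reordering of blocks).

Per-block formulas:
  For a 3×3 Jordan block J_3(0): exp(t · J_3(0)) = e^(0t)·(I + t·N + (t^2/2)·N^2), where N is the 3×3 nilpotent shift.

After assembling e^{tJ} and conjugating by P, we get:

e^{tA} =
  [3*t^2/2 + 7*t + 1, 5*t^2/2 + 11*t, t^2/2 + 2*t]
  [-3*t^2/2 - 4*t, -5*t^2/2 - 6*t + 1, -t^2/2 - t]
  [3*t^2 - t, 5*t^2 - 3*t, t^2 - t + 1]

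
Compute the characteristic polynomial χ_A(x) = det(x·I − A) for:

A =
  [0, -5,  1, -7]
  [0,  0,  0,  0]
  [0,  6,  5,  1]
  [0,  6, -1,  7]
x^4 - 12*x^3 + 36*x^2

Expanding det(x·I − A) (e.g. by cofactor expansion or by noting that A is similar to its Jordan form J, which has the same characteristic polynomial as A) gives
  χ_A(x) = x^4 - 12*x^3 + 36*x^2
which factors as x^2*(x - 6)^2. The eigenvalues (with algebraic multiplicities) are λ = 0 with multiplicity 2, λ = 6 with multiplicity 2.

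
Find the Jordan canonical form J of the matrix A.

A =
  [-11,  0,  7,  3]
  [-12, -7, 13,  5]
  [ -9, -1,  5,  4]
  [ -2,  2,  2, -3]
J_3(-5) ⊕ J_1(-1)

The characteristic polynomial is
  det(x·I − A) = x^4 + 16*x^3 + 90*x^2 + 200*x + 125 = (x + 1)*(x + 5)^3

Eigenvalues and multiplicities (the geometric multiplicity of λ is n − rank(A − λI), which equals the number of Jordan blocks for λ):
  λ = -5: algebraic multiplicity = 3, geometric multiplicity = 1
  λ = -1: algebraic multiplicity = 1, geometric multiplicity = 1

Determining the block sizes for each eigenvalue:
  λ = -5: one block (gm = 1), so the single block has size am = 3 → block sizes [3]
  λ = -1: one block (gm = 1), so the single block has size am = 1 → block sizes [1]

Assembling the blocks gives a Jordan form
J =
  [-5,  1,  0,  0]
  [ 0, -5,  1,  0]
  [ 0,  0, -5,  0]
  [ 0,  0,  0, -1]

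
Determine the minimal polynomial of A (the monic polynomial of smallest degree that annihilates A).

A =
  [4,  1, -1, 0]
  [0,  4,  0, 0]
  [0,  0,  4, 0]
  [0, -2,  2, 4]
x^2 - 8*x + 16

The characteristic polynomial is χ_A(x) = (x - 4)^4, so the eigenvalues are known. The minimal polynomial is
  m_A(x) = Π_λ (x − λ)^{k_λ}
where k_λ is the size of the *largest* Jordan block for λ (equivalently, the smallest k with (A − λI)^k v = 0 for every generalised eigenvector v of λ).

  λ = 4: largest Jordan block has size 2, contributing (x − 4)^2

So m_A(x) = (x - 4)^2 = x^2 - 8*x + 16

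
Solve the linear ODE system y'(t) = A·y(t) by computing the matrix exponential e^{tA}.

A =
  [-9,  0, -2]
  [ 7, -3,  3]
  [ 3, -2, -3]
e^{tA} =
  [5*t^2*exp(-5*t) - 4*t*exp(-5*t) + exp(-5*t), 2*t^2*exp(-5*t), 2*t^2*exp(-5*t) - 2*t*exp(-5*t)]
  [-5*t^2*exp(-5*t)/2 + 7*t*exp(-5*t), -t^2*exp(-5*t) + 2*t*exp(-5*t) + exp(-5*t), -t^2*exp(-5*t) + 3*t*exp(-5*t)]
  [-10*t^2*exp(-5*t) + 3*t*exp(-5*t), -4*t^2*exp(-5*t) - 2*t*exp(-5*t), -4*t^2*exp(-5*t) + 2*t*exp(-5*t) + exp(-5*t)]

Strategy: write A = P · J · P⁻¹ where J is a Jordan canonical form, so e^{tA} = P · e^{tJ} · P⁻¹, and e^{tJ} can be computed block-by-block.

A has Jordan form
J =
  [-5,  1,  0]
  [ 0, -5,  1]
  [ 0,  0, -5]
(up to reordering of blocks).

Per-block formulas:
  For a 3×3 Jordan block J_3(-5): exp(t · J_3(-5)) = e^(-5t)·(I + t·N + (t^2/2)·N^2), where N is the 3×3 nilpotent shift.

After assembling e^{tJ} and conjugating by P, we get:

e^{tA} =
  [5*t^2*exp(-5*t) - 4*t*exp(-5*t) + exp(-5*t), 2*t^2*exp(-5*t), 2*t^2*exp(-5*t) - 2*t*exp(-5*t)]
  [-5*t^2*exp(-5*t)/2 + 7*t*exp(-5*t), -t^2*exp(-5*t) + 2*t*exp(-5*t) + exp(-5*t), -t^2*exp(-5*t) + 3*t*exp(-5*t)]
  [-10*t^2*exp(-5*t) + 3*t*exp(-5*t), -4*t^2*exp(-5*t) - 2*t*exp(-5*t), -4*t^2*exp(-5*t) + 2*t*exp(-5*t) + exp(-5*t)]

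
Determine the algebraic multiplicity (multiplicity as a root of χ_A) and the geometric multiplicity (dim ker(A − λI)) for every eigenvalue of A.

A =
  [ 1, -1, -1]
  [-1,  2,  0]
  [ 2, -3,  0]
λ = 1: alg = 3, geom = 1

Step 1 — factor the characteristic polynomial to read off the algebraic multiplicities:
  χ_A(x) = (x - 1)^3

Step 2 — compute geometric multiplicities via the rank-nullity identity g(λ) = n − rank(A − λI):
  rank(A − (1)·I) = 2, so dim ker(A − (1)·I) = n − 2 = 1

Summary:
  λ = 1: algebraic multiplicity = 3, geometric multiplicity = 1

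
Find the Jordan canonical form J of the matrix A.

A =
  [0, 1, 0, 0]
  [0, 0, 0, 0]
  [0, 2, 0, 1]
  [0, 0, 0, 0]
J_2(0) ⊕ J_2(0)

The characteristic polynomial is
  det(x·I − A) = x^4

Eigenvalues and multiplicities (the geometric multiplicity of λ is n − rank(A − λI), which equals the number of Jordan blocks for λ):
  λ = 0: algebraic multiplicity = 4, geometric multiplicity = 2

Determining the block sizes for each eigenvalue:
  λ = 0: with am = 4 and gm = 2, the partition is not yet determined (e.g. several partitions of 4 into 2 parts exist). Let N = A − (0)·I. Computing rank(N^1) = 2, rank(N^2) = 0; the number of blocks of size ≥ j is rank(N^{j−1}) − rank(N^j), giving [2, 2]. So we have 2 block(s) of size 2 → block sizes [2, 2]

Assembling the blocks gives a Jordan form
J =
  [0, 1, 0, 0]
  [0, 0, 0, 0]
  [0, 0, 0, 1]
  [0, 0, 0, 0]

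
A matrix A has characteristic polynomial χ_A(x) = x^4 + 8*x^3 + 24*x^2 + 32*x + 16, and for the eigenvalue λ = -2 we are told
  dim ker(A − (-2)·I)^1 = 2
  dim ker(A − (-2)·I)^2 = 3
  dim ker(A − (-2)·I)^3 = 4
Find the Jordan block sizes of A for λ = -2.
Block sizes for λ = -2: [3, 1]

From the dimensions of kernels of powers, the number of Jordan blocks of size at least j is d_j − d_{j−1} where d_j = dim ker(N^j) (with d_0 = 0). Computing the differences gives [2, 1, 1].
The number of blocks of size exactly k is (#blocks of size ≥ k) − (#blocks of size ≥ k + 1), so the partition is: 1 block(s) of size 1, 1 block(s) of size 3.
In nonincreasing order the block sizes are [3, 1].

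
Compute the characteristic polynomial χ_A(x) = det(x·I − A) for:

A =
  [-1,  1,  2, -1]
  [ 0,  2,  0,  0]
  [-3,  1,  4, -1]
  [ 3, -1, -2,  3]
x^4 - 8*x^3 + 24*x^2 - 32*x + 16

Expanding det(x·I − A) (e.g. by cofactor expansion or by noting that A is similar to its Jordan form J, which has the same characteristic polynomial as A) gives
  χ_A(x) = x^4 - 8*x^3 + 24*x^2 - 32*x + 16
which factors as (x - 2)^4. The eigenvalues (with algebraic multiplicities) are λ = 2 with multiplicity 4.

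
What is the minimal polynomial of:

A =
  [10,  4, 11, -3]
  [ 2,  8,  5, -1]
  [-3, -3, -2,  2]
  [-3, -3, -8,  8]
x^2 - 12*x + 36

The characteristic polynomial is χ_A(x) = (x - 6)^4, so the eigenvalues are known. The minimal polynomial is
  m_A(x) = Π_λ (x − λ)^{k_λ}
where k_λ is the size of the *largest* Jordan block for λ (equivalently, the smallest k with (A − λI)^k v = 0 for every generalised eigenvector v of λ).

  λ = 6: largest Jordan block has size 2, contributing (x − 6)^2

So m_A(x) = (x - 6)^2 = x^2 - 12*x + 36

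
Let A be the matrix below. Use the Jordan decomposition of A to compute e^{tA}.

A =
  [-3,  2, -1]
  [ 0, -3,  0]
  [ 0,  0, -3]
e^{tA} =
  [exp(-3*t), 2*t*exp(-3*t), -t*exp(-3*t)]
  [0, exp(-3*t), 0]
  [0, 0, exp(-3*t)]

Strategy: write A = P · J · P⁻¹ where J is a Jordan canonical form, so e^{tA} = P · e^{tJ} · P⁻¹, and e^{tJ} can be computed block-by-block.

A has Jordan form
J =
  [-3,  1,  0]
  [ 0, -3,  0]
  [ 0,  0, -3]
(up to reordering of blocks).

Per-block formulas:
  For a 1×1 block at λ = -3: exp(t · [-3]) = [e^(-3t)].
  For a 2×2 Jordan block J_2(-3): exp(t · J_2(-3)) = e^(-3t)·(I + t·N), where N is the 2×2 nilpotent shift.

After assembling e^{tJ} and conjugating by P, we get:

e^{tA} =
  [exp(-3*t), 2*t*exp(-3*t), -t*exp(-3*t)]
  [0, exp(-3*t), 0]
  [0, 0, exp(-3*t)]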